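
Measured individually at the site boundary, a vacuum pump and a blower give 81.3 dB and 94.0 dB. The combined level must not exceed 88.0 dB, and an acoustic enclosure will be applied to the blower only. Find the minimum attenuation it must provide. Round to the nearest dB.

7 dB

The untreated sources together contribute 10^(81.3/10) = 1.349e+08, i.e. 81.30 dB.
The limit corresponds to 10^(88.0/10) = 6.310e+08; subtracting the fixed part leaves 4.961e+08 for the blower, i.e. 86.96 dB.
So the blower must be reduced from 94.0 to 86.96 dB: IL = 7.04 dB.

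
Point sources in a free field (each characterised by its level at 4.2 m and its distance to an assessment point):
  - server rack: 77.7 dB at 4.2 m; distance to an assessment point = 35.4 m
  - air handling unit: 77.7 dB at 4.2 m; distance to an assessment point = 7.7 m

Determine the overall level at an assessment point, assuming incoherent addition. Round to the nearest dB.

First find each source's level at the receiver (point-source: −20·log₁₀(r/r_ref)), then combine on an intensity basis.
server rack: 77.7 − 20·log₁₀(35.4/4.2) = 77.7 − 18.52 = 59.18 dB.
air handling unit: 77.7 − 20·log₁₀(7.7/4.2) = 77.7 − 5.26 = 72.44 dB.
Σ 10^(L/10) = 1.835e+07 → L_total = 10·log₁₀(1.835e+07) = 72.64 dB.

73 dB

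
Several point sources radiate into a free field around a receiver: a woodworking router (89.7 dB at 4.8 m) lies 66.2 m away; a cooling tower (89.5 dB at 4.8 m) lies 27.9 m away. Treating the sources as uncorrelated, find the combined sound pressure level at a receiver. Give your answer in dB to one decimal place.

75.0 dB

Apply inverse-square spreading to bring every level to the receiver, then sum 10^(L/10).
woodworking router: 89.7 − 20·log₁₀(66.2/4.8) = 89.7 − 22.79 = 66.91 dB.
cooling tower: 89.5 − 20·log₁₀(27.9/4.8) = 89.5 − 15.29 = 74.21 dB.
Σ 10^(L/10) = 3.129e+07 → L_total = 10·log₁₀(3.129e+07) = 74.95 dB.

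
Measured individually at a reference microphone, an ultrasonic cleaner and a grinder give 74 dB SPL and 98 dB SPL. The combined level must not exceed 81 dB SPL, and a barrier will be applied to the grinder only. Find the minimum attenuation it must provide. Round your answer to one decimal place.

18.0 dB

Fixed contribution from the other source: Σ 10^(L/10) = 10^(74/10) = 2.512e+07 (74.00 dB SPL).
The limit corresponds to 10^(81/10) = 1.259e+08; subtracting the fixed part leaves 1.008e+08 for the grinder, i.e. 80.03 dB SPL.
Required insertion loss = 98 − 80.03 = 17.97 dB.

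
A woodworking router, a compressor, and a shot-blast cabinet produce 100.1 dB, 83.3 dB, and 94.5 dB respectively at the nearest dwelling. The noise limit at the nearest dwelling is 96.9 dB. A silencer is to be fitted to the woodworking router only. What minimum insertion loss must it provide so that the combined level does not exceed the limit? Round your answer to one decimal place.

7.4 dB

Everything except the woodworking router sums to 10^(83.3/10) + 10^(94.5/10) = 3.032e+09 in linear terms, 94.82 dB.
The limit corresponds to 10^(96.9/10) = 4.898e+09; subtracting the fixed part leaves 1.866e+09 for the woodworking router, i.e. 92.71 dB.
So the woodworking router must be reduced from 100.1 to 92.71 dB: IL = 7.39 dB.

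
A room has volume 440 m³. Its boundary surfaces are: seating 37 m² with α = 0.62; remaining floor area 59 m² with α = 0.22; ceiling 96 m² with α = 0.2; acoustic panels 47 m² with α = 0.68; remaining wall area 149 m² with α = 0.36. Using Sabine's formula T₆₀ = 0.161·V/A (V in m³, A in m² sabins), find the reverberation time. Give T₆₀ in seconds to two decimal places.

0.50 s

A = Σ Sᵢαᵢ = 37·0.62 + 59·0.22 + 96·0.2 + 47·0.68 + 149·0.36 = 140.72 m².
T₆₀ = 0.161 × 440 / 140.72 = 0.503 s.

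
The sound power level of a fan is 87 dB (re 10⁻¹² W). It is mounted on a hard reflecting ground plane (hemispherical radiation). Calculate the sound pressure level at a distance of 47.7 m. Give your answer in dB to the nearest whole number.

Free-field hemispherical radiation: L_p = L_w − 10·log₁₀(2π·r²), r = 47.7 m.
2π·r² = 1.43e+04 m², 10·log₁₀ of that is 41.552 dB.
L_p = 87 − 41.552 = 45.45 dB.

45 dB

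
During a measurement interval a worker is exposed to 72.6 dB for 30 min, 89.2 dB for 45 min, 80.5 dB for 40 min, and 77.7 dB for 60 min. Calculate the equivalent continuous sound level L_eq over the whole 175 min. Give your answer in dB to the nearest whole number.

84 dB

L_eq = 10·log₁₀[(1/T)·Σ tᵢ·10^(Lᵢ/10)] with T = 175 min.
Σ tᵢ·10^(Lᵢ/10) = 30·10^(72.6/10) + 45·10^(89.2/10) + 40·10^(80.5/10) + 60·10^(77.7/10) = 4.600e+10.
L_eq = 10·log₁₀(4.600e+10/175) = 84.20 dB.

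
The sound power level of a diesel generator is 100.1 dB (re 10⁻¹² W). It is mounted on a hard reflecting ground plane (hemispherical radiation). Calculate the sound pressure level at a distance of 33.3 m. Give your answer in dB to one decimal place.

61.7 dB

Free-field hemispherical radiation: L_p = L_w − 10·log₁₀(2π·r²), r = 33.3 m.
2π·r² = 6967 m², 10·log₁₀ of that is 38.431 dB.
L_p = 100.1 − 38.431 = 61.67 dB.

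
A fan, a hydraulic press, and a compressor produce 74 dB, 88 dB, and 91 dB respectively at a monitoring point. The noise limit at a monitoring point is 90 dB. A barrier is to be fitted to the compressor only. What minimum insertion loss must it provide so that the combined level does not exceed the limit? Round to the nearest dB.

6 dB

Everything except the compressor sums to 10^(74/10) + 10^(88/10) = 6.561e+08 in linear terms, 88.17 dB.
To meet 90 dB overall, the treated compressor may contribute at most 10^(90/10) − 6.561e+08 = 3.439e+08, i.e. 85.36 dB.
So the compressor must be reduced from 91 to 85.36 dB: IL = 5.64 dB.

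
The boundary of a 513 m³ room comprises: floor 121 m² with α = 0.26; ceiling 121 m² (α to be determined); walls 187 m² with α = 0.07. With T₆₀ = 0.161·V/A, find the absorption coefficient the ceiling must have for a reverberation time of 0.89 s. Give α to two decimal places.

0.40

Required total absorption A = 0.161·513/0.89 = 92.80 m².
Absorption from the other surfaces = 121·0.26 + 187·0.07 = 44.55 m², so the ceiling must supply 48.25 m² over 121 m².
α = 48.25/121 = 0.399.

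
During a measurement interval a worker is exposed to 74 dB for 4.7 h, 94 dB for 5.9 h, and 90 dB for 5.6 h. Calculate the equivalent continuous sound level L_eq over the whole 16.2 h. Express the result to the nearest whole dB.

Weight each interval's intensity by its duration and average over T = 16.2 h:
Σ tᵢ·10^(Lᵢ/10) = 4.7·10^(74/10) + 5.9·10^(94/10) + 5.6·10^(90/10) = 2.054e+10.
L_eq = 10·log₁₀(2.054e+10/16.2) = 91.03 dB.

91 dB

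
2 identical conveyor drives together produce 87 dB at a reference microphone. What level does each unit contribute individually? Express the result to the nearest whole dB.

For N identical incoherent sources L_total = L₁ + 10·log₁₀ N, so L₁ = 87 − 10·log₁₀(2) = 87 − 3.010.

84 dB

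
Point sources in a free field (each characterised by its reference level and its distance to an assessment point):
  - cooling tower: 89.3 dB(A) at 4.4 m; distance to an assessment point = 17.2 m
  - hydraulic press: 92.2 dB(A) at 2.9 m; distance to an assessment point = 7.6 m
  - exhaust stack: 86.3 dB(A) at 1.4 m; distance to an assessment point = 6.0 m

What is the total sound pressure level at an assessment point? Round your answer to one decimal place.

85.1 dB(A)

First find each source's level at the receiver (point-source: −20·log₁₀(r/r_ref)), then combine on an intensity basis.
cooling tower: 89.3 − 20·log₁₀(17.2/4.4) = 89.3 − 11.84 = 77.46 dB(A).
hydraulic press: 92.2 − 20·log₁₀(7.6/2.9) = 92.2 − 8.37 = 83.83 dB(A).
exhaust stack: 86.3 − 20·log₁₀(6.0/1.4) = 86.3 − 12.64 = 73.66 dB(A).
Σ 10^(L/10) = 3.206e+08 → L_total = 10·log₁₀(3.206e+08) = 85.06 dB(A).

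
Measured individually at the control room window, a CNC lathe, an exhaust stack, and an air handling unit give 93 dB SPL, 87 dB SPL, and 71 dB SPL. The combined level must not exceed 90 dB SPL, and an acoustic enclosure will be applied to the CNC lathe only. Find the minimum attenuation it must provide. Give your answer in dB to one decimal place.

Everything except the CNC lathe sums to 10^(87/10) + 10^(71/10) = 5.138e+08 in linear terms, 87.11 dB SPL.
To meet 90 dB SPL overall, the treated CNC lathe may contribute at most 10^(90/10) − 5.138e+08 = 4.862e+08, i.e. 86.87 dB SPL.
So the CNC lathe must be reduced from 93 to 86.87 dB SPL: IL = 6.13 dB.

6.1 dB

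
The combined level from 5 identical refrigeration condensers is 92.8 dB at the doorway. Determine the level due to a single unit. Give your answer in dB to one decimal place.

5 equal contributions raise the level by 10·log₁₀ 5 = 6.990 dB, so each unit alone gives 92.8 − 6.990.

85.8 dB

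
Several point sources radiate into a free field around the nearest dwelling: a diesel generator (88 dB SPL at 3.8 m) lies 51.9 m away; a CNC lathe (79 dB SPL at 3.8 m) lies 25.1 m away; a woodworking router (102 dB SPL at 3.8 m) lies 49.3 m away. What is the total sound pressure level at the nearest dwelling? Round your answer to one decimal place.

First find each source's level at the receiver (point-source: −20·log₁₀(r/r_ref)), then combine on an intensity basis.
diesel generator: 88 − 20·log₁₀(51.9/3.8) = 88 − 22.71 = 65.29 dB SPL.
CNC lathe: 79 − 20·log₁₀(25.1/3.8) = 79 − 16.40 = 62.60 dB SPL.
woodworking router: 102 − 20·log₁₀(49.3/3.8) = 102 − 22.26 = 79.74 dB SPL.
Σ 10^(L/10) = 9.936e+07 → L_total = 10·log₁₀(9.936e+07) = 79.97 dB SPL.

80.0 dB SPL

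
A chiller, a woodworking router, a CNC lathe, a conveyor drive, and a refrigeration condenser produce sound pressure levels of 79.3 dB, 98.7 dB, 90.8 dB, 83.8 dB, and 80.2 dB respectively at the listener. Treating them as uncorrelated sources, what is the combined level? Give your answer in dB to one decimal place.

99.6 dB

Incoherent sources combine by intensity addition: L_total = 10·log₁₀(Σ 10^(L_i/10)).
Σ 10^(L/10) = 10^(79.3/10) + 10^(98.7/10) + 10^(90.8/10) + 10^(83.8/10) + 10^(80.2/10) = 9.045e+09.
L_total = 10·log₁₀(9.045e+09) = 99.56 dB.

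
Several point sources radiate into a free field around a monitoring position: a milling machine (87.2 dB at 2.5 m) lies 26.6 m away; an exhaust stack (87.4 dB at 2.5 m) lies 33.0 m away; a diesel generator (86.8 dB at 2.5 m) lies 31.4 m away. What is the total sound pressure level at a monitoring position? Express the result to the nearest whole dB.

70 dB

Propagate each source to the receiver with L = L_ref − 20·log₁₀(r/r_ref), then add intensities.
milling machine: 87.2 − 20·log₁₀(26.6/2.5) = 87.2 − 20.54 = 66.66 dB.
exhaust stack: 87.4 − 20·log₁₀(33.0/2.5) = 87.4 − 22.41 = 64.99 dB.
diesel generator: 86.8 − 20·log₁₀(31.4/2.5) = 86.8 − 21.98 = 64.82 dB.
Σ 10^(L/10) = 1.082e+07 → L_total = 10·log₁₀(1.082e+07) = 70.34 dB.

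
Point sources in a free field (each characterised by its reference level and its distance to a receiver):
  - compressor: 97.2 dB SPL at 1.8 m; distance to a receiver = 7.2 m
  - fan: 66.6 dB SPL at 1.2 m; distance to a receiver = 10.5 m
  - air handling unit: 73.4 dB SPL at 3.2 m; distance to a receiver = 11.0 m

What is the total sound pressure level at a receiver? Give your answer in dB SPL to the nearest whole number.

85 dB SPL

Apply inverse-square spreading to bring every level to the receiver, then sum 10^(L/10).
compressor: 97.2 − 20·log₁₀(7.2/1.8) = 97.2 − 12.04 = 85.16 dB SPL.
fan: 66.6 − 20·log₁₀(10.5/1.2) = 66.6 − 18.84 = 47.76 dB SPL.
air handling unit: 73.4 − 20·log₁₀(11.0/3.2) = 73.4 − 10.72 = 62.68 dB SPL.
Σ 10^(L/10) = 3.299e+08 → L_total = 10·log₁₀(3.299e+08) = 85.18 dB SPL.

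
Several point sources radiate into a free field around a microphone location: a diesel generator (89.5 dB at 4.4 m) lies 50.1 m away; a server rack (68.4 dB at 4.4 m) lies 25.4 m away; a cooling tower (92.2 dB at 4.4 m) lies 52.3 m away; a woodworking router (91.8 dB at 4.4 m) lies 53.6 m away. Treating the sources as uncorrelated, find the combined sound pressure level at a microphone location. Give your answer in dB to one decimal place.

74.6 dB

Propagate each source to the receiver with L = L_ref − 20·log₁₀(r/r_ref), then add intensities.
diesel generator: 89.5 − 20·log₁₀(50.1/4.4) = 89.5 − 21.13 = 68.37 dB.
server rack: 68.4 − 20·log₁₀(25.4/4.4) = 68.4 − 15.23 = 53.17 dB.
cooling tower: 92.2 − 20·log₁₀(52.3/4.4) = 92.2 − 21.50 = 70.70 dB.
woodworking router: 91.8 − 20·log₁₀(53.6/4.4) = 91.8 − 21.71 = 70.09 dB.
Σ 10^(L/10) = 2.903e+07 → L_total = 10·log₁₀(2.903e+07) = 74.63 dB.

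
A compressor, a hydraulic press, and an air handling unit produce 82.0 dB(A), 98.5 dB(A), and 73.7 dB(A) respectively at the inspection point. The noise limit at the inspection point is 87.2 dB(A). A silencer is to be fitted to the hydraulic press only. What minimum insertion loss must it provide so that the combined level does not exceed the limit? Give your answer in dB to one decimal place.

Fixed contribution from the other sources: Σ 10^(L/10) = 10^(82.0/10) + 10^(73.7/10) = 1.819e+08 (82.60 dB(A)).
To meet 87.2 dB(A) overall, the treated hydraulic press may contribute at most 10^(87.2/10) − 1.819e+08 = 3.429e+08, i.e. 85.35 dB(A).
So the hydraulic press must be reduced from 98.5 to 85.35 dB(A): IL = 13.15 dB.

13.1 dB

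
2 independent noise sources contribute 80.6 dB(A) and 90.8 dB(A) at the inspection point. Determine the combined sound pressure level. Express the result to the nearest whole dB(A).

For uncorrelated sources the intensities add, so convert each level to linear form, sum, and take 10·log₁₀ of the total.
Σ 10^(L/10) = 10^(80.6/10) + 10^(90.8/10) = 1.317e+09.
L_total = 10·log₁₀(1.317e+09) = 91.20 dB(A).

91 dB(A)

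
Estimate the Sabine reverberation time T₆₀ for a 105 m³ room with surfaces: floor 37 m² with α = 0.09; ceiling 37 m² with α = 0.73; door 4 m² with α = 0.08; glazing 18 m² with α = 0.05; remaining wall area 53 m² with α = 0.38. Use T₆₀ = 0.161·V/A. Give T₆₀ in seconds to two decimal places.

A = Σ Sᵢαᵢ = 37·0.09 + 37·0.73 + 4·0.08 + 18·0.05 + 53·0.38 = 51.70 m².
T₆₀ = 0.161·V/A = 0.161·105/51.70 = 0.327 s.

0.33 s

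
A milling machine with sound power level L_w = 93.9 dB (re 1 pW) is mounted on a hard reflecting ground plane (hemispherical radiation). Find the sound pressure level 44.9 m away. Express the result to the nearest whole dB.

The power spreads over a hemisphere of area 2π·r², so L_p = L_w − 10·log₁₀(2π·r²).
2π·r² = 1.267e+04 m², 10·log₁₀ of that is 41.027 dB.
L_p = 93.9 − 41.027 = 52.87 dB.

53 dB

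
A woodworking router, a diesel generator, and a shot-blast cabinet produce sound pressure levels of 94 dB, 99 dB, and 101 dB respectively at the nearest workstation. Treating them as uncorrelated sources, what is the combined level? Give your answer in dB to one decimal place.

For uncorrelated sources the intensities add, so convert each level to linear form, sum, and take 10·log₁₀ of the total.
Σ 10^(L/10) = 10^(94/10) + 10^(99/10) + 10^(101/10) = 2.304e+10.
L_total = 10·log₁₀(2.304e+10) = 103.63 dB.

103.6 dB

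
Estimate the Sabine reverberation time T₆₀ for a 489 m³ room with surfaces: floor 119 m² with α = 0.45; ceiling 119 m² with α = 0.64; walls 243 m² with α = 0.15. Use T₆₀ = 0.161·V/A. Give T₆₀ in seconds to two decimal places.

0.47 s

Total absorption A = 119·0.45 + 119·0.64 + 243·0.15 = 166.16 m² sabins.
T₆₀ = 0.161·V/A = 0.161·489/166.16 = 0.474 s.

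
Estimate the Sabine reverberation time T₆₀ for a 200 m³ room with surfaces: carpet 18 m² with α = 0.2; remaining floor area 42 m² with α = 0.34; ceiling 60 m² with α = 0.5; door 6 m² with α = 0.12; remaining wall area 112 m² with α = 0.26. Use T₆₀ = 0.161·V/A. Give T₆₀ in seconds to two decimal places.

0.41 s

Total absorption A = 18·0.2 + 42·0.34 + 60·0.5 + 6·0.12 + 112·0.26 = 77.72 m² sabins.
T₆₀ = 0.161 × 200 / 77.72 = 0.414 s.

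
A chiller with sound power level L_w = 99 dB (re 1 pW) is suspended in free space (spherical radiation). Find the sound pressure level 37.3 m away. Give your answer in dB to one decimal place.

56.6 dB

Free-field spherical radiation: L_p = L_w − 10·log₁₀(4π·r²), r = 37.3 m.
4π·r² = 1.748e+04 m², 10·log₁₀ of that is 42.426 dB.
L_p = 99 − 42.426 = 56.57 dB.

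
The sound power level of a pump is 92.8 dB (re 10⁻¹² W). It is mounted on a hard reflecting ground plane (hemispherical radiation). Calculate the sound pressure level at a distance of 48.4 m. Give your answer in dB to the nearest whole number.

51 dB

Free-field hemispherical radiation: L_p = L_w − 10·log₁₀(2π·r²), r = 48.4 m.
2π·r² = 1.472e+04 m², 10·log₁₀ of that is 41.679 dB.
L_p = 92.8 − 41.679 = 51.12 dB.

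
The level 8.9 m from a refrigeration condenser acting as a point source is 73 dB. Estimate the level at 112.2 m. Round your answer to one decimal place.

51.0 dB

Spherical spreading from a point source gives a 20·log₁₀(r₂/r₁) drop.
L₂ = 73 − 20·log₁₀(112.2/8.9) = 73 − 22.012 = 50.99 dB.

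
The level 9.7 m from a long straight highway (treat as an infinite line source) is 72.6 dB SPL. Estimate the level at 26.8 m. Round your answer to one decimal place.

68.2 dB SPL

Cylindrical spreading from a line source gives a 10·log₁₀(r₂/r₁) drop.
L₂ = 72.6 − 10·log₁₀(26.8/9.7) = 72.6 − 4.414 = 68.19 dB SPL.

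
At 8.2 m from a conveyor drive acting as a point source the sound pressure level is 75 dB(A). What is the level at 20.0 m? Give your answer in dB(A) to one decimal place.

67.3 dB(A)

Point-source attenuation: ΔL = 20·log₁₀(r₂/r₁) = 20·log₁₀(20.0/8.2) = 7.744 dB.
L₂ = 75 − 20·log₁₀(20.0/8.2) = 75 − 7.744 = 67.26 dB(A).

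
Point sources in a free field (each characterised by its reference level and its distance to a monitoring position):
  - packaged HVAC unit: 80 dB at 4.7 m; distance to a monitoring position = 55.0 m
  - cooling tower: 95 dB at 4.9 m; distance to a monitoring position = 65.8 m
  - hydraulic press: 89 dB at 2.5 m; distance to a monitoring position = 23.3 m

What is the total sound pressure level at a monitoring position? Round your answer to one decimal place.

Apply inverse-square spreading to bring every level to the receiver, then sum 10^(L/10).
packaged HVAC unit: 80 − 20·log₁₀(55.0/4.7) = 80 − 21.37 = 58.63 dB.
cooling tower: 95 − 20·log₁₀(65.8/4.9) = 95 − 22.56 = 72.44 dB.
hydraulic press: 89 − 20·log₁₀(23.3/2.5) = 89 − 19.39 = 69.61 dB.
Σ 10^(L/10) = 2.741e+07 → L_total = 10·log₁₀(2.741e+07) = 74.38 dB.

74.4 dB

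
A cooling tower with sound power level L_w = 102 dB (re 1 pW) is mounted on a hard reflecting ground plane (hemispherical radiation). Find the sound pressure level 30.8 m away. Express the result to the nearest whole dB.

The power spreads over a hemisphere of area 2π·r², so L_p = L_w − 10·log₁₀(2π·r²).
2π·r² = 5960 m², 10·log₁₀ of that is 37.753 dB.
L_p = 102 − 37.753 = 64.25 dB.

64 dB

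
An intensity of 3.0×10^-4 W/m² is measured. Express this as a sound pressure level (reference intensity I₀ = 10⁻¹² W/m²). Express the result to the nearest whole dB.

I/I₀ = 3.0×10^-4/10⁻¹² = 3.0×10^8, and L = 10·log₁₀(I/I₀).
L = 10·(0.4771 + 8) = 84.77 dB.

85 dB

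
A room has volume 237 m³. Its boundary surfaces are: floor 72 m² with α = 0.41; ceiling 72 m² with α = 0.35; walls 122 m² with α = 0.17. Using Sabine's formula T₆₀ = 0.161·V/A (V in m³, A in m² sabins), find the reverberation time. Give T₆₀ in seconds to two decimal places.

0.51 s

A = Σ Sᵢαᵢ = 72·0.41 + 72·0.35 + 122·0.17 = 75.46 m².
T₆₀ = 0.161 × 237 / 75.46 = 0.506 s.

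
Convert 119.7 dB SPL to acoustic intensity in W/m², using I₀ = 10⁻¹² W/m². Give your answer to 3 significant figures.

0.933 W/m²

I = I₀·10^(L/10) = 10⁻¹² × 10^(119.7/10) = 10^(-0.030).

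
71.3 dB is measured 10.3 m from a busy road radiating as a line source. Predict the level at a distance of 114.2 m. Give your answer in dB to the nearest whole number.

61 dB

For a line source, L₂ = L₁ − 10·log₁₀(r₂/r₁).
L₂ = 71.3 − 10·log₁₀(114.2/10.3) = 71.3 − 10.448 = 60.85 dB.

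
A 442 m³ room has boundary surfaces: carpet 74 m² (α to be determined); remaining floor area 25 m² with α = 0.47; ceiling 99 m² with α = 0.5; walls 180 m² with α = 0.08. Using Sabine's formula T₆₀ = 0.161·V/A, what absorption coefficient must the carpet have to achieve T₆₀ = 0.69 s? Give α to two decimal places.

A = 0.161·V/T₆₀ = 0.161·442/0.69 = 103.13 m² sabins.
Absorption from the other surfaces = 25·0.47 + 99·0.5 + 180·0.08 = 75.65 m², so the carpet must supply 27.48 m² over 74 m².
α = 27.48/74 = 0.371.

0.37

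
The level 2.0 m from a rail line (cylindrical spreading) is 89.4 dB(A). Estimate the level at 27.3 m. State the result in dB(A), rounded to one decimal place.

For a line source, L₂ = L₁ − 10·log₁₀(r₂/r₁).
L₂ = 89.4 − 10·log₁₀(27.3/2.0) = 89.4 − 11.351 = 78.05 dB(A).

78.0 dB(A)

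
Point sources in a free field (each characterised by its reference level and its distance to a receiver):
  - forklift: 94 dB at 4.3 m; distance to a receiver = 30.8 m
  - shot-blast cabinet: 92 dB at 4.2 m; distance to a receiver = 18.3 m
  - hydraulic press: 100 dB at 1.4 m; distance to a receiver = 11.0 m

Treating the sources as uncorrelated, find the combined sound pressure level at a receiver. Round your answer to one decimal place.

84.7 dB

Apply inverse-square spreading to bring every level to the receiver, then sum 10^(L/10).
forklift: 94 − 20·log₁₀(30.8/4.3) = 94 − 17.10 = 76.90 dB.
shot-blast cabinet: 92 − 20·log₁₀(18.3/4.2) = 92 − 12.78 = 79.22 dB.
hydraulic press: 100 − 20·log₁₀(11.0/1.4) = 100 − 17.91 = 82.09 dB.
Σ 10^(L/10) = 2.944e+08 → L_total = 10·log₁₀(2.944e+08) = 84.69 dB.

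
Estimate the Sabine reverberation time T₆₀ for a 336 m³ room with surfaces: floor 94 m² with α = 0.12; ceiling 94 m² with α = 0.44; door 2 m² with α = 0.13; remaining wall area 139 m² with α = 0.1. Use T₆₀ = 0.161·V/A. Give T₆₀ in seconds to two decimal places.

A = Σ Sᵢαᵢ = 94·0.12 + 94·0.44 + 2·0.13 + 139·0.1 = 66.80 m².
T₆₀ = 0.161 × 336 / 66.80 = 0.810 s.

0.81 s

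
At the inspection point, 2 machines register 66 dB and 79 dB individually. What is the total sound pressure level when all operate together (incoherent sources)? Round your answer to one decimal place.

79.2 dB

For uncorrelated sources the intensities add, so convert each level to linear form, sum, and take 10·log₁₀ of the total.
Σ 10^(L/10) = 10^(66/10) + 10^(79/10) = 8.341e+07.
L_total = 10·log₁₀(8.341e+07) = 79.21 dB.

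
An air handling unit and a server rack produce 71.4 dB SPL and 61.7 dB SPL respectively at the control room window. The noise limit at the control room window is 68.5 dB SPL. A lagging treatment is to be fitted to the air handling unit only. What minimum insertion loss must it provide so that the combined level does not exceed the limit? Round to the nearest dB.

The untreated sources together contribute 10^(61.7/10) = 1.479e+06, i.e. 61.70 dB SPL.
The limit corresponds to 10^(68.5/10) = 7.079e+06; subtracting the fixed part leaves 5.600e+06 for the air handling unit, i.e. 67.48 dB SPL.
Required insertion loss = 71.4 − 67.48 = 3.92 dB.

4 dB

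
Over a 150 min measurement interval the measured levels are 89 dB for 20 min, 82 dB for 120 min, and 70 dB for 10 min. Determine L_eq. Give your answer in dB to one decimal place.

83.7 dB

Weight each interval's intensity by its duration and average over T = 150 min:
Σ tᵢ·10^(Lᵢ/10) = 20·10^(89/10) + 120·10^(82/10) + 10·10^(70/10) = 3.501e+10.
L_eq = 10·log₁₀(3.501e+10/150) = 83.68 dB.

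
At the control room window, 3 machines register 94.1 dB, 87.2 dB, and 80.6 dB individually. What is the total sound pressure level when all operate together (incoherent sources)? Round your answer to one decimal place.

95.1 dB

For uncorrelated sources the intensities add, so convert each level to linear form, sum, and take 10·log₁₀ of the total.
Σ 10^(L/10) = 10^(94.1/10) + 10^(87.2/10) + 10^(80.6/10) = 3.210e+09.
L_total = 10·log₁₀(3.210e+09) = 95.07 dB.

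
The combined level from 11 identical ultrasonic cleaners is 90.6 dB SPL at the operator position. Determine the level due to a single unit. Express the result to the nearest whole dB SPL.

80 dB SPL

11 equal contributions raise the level by 10·log₁₀ 11 = 10.414 dB, so each unit alone gives 90.6 − 10.414.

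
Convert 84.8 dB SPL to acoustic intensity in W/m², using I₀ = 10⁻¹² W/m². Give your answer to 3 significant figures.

L = 10·log₁₀(I/I₀) ⇒ I = I₀·10^(L/10) = 10⁻¹² × 10^8.48.

0.000302 W/m²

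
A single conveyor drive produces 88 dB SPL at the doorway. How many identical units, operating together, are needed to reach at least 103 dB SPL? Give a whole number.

32

N identical sources give L₁ + 10·log₁₀ N, so require 10·log₁₀ N ≥ 103 − 88 = 15.0 dB.
N ≥ 10^(15.0/10) = 31.623, so N = 32.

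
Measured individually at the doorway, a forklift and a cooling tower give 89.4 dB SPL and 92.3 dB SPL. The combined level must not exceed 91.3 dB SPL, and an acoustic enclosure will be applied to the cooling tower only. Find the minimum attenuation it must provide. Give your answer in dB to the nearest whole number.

The untreated sources together contribute 10^(89.4/10) = 8.710e+08, i.e. 89.40 dB SPL.
To meet 91.3 dB SPL overall, the treated cooling tower may contribute at most 10^(91.3/10) − 8.710e+08 = 4.780e+08, i.e. 86.79 dB SPL.
So the cooling tower must be reduced from 92.3 to 86.79 dB SPL: IL = 5.51 dB.

6 dB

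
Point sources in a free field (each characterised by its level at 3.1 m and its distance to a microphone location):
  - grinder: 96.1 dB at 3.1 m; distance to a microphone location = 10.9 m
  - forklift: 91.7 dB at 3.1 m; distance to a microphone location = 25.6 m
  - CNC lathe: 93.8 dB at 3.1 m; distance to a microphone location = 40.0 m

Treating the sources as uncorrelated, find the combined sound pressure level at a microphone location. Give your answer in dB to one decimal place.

Apply inverse-square spreading to bring every level to the receiver, then sum 10^(L/10).
grinder: 96.1 − 20·log₁₀(10.9/3.1) = 96.1 − 10.92 = 85.18 dB.
forklift: 91.7 − 20·log₁₀(25.6/3.1) = 91.7 − 18.34 = 73.36 dB.
CNC lathe: 93.8 − 20·log₁₀(40.0/3.1) = 93.8 − 22.21 = 71.59 dB.
Σ 10^(L/10) = 3.656e+08 → L_total = 10·log₁₀(3.656e+08) = 85.63 dB.

85.6 dB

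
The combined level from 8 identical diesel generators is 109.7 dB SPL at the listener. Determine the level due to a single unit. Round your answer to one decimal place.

100.7 dB SPL

For N identical incoherent sources L_total = L₁ + 10·log₁₀ N, so L₁ = 109.7 − 10·log₁₀(8) = 109.7 − 9.031.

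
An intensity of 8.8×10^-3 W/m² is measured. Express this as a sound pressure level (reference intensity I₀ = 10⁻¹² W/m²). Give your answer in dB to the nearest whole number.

Dividing by I₀ shifts the exponent by 12: I/I₀ = 8.8×10^9.
L = 10·(0.9445 + 9) = 99.44 dB.

99 dB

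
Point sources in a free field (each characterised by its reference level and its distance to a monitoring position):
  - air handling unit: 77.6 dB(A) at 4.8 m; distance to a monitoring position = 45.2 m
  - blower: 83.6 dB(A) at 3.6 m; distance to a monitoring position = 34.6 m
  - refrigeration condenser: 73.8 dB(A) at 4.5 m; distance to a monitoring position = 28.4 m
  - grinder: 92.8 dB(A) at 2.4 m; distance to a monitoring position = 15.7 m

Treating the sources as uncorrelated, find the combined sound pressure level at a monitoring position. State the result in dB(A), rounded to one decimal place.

Propagate each source to the receiver with L = L_ref − 20·log₁₀(r/r_ref), then add intensities.
air handling unit: 77.6 − 20·log₁₀(45.2/4.8) = 77.6 − 19.48 = 58.12 dB(A).
blower: 83.6 − 20·log₁₀(34.6/3.6) = 83.6 − 19.66 = 63.94 dB(A).
refrigeration condenser: 73.8 − 20·log₁₀(28.4/4.5) = 73.8 − 16.00 = 57.80 dB(A).
grinder: 92.8 − 20·log₁₀(15.7/2.4) = 92.8 − 16.31 = 76.49 dB(A).
Σ 10^(L/10) = 4.826e+07 → L_total = 10·log₁₀(4.826e+07) = 76.84 dB(A).

76.8 dB(A)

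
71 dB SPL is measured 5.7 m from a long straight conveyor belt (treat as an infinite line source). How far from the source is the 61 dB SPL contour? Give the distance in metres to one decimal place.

57.0 m

Line-source spreading drops the level by 10·log₁₀(r₂/r₁); inverting, r₂/r₁ = 10^(ΔL/10).
r₂ = 5.7·10^((71−61)/10) = 5.7·10^(10.0/10) = 57.00 m.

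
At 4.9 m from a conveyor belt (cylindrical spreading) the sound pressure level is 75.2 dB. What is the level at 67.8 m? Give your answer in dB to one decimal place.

Line-source attenuation: ΔL = 10·log₁₀(r₂/r₁) = 10·log₁₀(67.8/4.9) = 11.410 dB.
L₂ = 75.2 − 10·log₁₀(67.8/4.9) = 75.2 − 11.410 = 63.79 dB.

63.8 dB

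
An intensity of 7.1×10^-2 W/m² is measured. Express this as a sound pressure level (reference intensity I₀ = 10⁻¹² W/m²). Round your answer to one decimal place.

108.5 dB

I/I₀ = 7.1×10^-2/10⁻¹² = 7.1×10^10, and L = 10·log₁₀(I/I₀).
L = 10·(0.8513 + 10) = 108.51 dB.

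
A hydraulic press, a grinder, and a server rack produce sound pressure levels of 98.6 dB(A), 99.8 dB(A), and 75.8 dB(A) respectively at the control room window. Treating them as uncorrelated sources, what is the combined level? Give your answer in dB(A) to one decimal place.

102.3 dB(A)

Incoherent sources combine by intensity addition: L_total = 10·log₁₀(Σ 10^(L_i/10)).
Σ 10^(L/10) = 10^(98.6/10) + 10^(99.8/10) + 10^(75.8/10) = 1.683e+10.
L_total = 10·log₁₀(1.683e+10) = 102.26 dB(A).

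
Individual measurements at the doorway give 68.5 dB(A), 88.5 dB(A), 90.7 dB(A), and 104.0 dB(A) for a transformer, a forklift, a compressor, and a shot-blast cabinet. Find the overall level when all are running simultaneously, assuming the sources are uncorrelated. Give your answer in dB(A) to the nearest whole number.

104 dB(A)

For uncorrelated sources the intensities add, so convert each level to linear form, sum, and take 10·log₁₀ of the total.
Σ 10^(L/10) = 10^(68.5/10) + 10^(88.5/10) + 10^(90.7/10) + 10^(104.0/10) = 2.701e+10.
L_total = 10·log₁₀(2.701e+10) = 104.32 dB(A).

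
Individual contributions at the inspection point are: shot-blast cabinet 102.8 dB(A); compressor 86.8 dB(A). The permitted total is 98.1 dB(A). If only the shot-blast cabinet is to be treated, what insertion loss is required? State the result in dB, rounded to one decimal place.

Everything except the shot-blast cabinet sums to 10^(86.8/10) = 4.786e+08 in linear terms, 86.80 dB(A).
To meet 98.1 dB(A) overall, the treated shot-blast cabinet may contribute at most 10^(98.1/10) − 4.786e+08 = 5.978e+09, i.e. 97.77 dB(A).
So the shot-blast cabinet must be reduced from 102.8 to 97.77 dB(A): IL = 5.03 dB.

5.0 dB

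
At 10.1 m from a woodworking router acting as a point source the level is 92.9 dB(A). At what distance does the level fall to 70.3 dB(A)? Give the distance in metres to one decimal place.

136.2 m

For a point source L₁ − L₂ = 20·log₁₀(r₂/r₁), so r₂ = r₁·10^((L₁−L₂)/20).
r₂ = 10.1·10^((92.9−70.3)/20) = 10.1·10^(22.6/20) = 136.25 m.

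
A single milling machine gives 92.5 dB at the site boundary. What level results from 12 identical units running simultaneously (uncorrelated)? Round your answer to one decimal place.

L_total = L₁ + 10·log₁₀ N for N identical incoherent sources.
L_total = 92.5 + 10·log₁₀(12) = 92.5 + 10.792 = 103.29 dB.

103.3 dB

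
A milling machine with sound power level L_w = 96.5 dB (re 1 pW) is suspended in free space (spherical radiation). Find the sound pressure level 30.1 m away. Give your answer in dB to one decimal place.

55.9 dB

L_p = L_w − 10·log₁₀(4π·r²) with r = 30.1 m.
4π·r² = 1.139e+04 m², 10·log₁₀ of that is 40.563 dB.
L_p = 96.5 − 40.563 = 55.94 dB.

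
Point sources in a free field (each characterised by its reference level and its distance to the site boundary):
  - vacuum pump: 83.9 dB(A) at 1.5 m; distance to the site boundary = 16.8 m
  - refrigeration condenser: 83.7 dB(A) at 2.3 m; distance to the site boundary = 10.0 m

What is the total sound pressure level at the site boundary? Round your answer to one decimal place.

71.6 dB(A)

Apply inverse-square spreading to bring every level to the receiver, then sum 10^(L/10).
vacuum pump: 83.9 − 20·log₁₀(16.8/1.5) = 83.9 − 20.98 = 62.92 dB(A).
refrigeration condenser: 83.7 − 20·log₁₀(10.0/2.3) = 83.7 − 12.77 = 70.93 dB(A).
Σ 10^(L/10) = 1.436e+07 → L_total = 10·log₁₀(1.436e+07) = 71.57 dB(A).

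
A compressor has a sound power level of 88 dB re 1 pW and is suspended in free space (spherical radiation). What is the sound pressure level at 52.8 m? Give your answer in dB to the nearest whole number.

43 dB

The power spreads over a sphere of area 4π·r², so L_p = L_w − 10·log₁₀(4π·r²).
4π·r² = 3.503e+04 m², 10·log₁₀ of that is 45.445 dB.
L_p = 88 − 45.445 = 42.56 dB.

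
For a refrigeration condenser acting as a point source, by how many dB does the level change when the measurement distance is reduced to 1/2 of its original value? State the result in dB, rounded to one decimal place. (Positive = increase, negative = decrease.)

Point-source spreading: ΔL = −20·log₁₀(r₂/r₁).
ΔL = −20·log₁₀(0.5) = +6.02 dB.

+6.0 dB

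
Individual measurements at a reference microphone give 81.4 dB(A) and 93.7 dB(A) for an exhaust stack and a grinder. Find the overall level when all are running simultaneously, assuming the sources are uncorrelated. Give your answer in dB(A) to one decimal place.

For uncorrelated sources the intensities add, so convert each level to linear form, sum, and take 10·log₁₀ of the total.
Σ 10^(L/10) = 10^(81.4/10) + 10^(93.7/10) = 2.482e+09.
L_total = 10·log₁₀(2.482e+09) = 93.95 dB(A).

93.9 dB(A)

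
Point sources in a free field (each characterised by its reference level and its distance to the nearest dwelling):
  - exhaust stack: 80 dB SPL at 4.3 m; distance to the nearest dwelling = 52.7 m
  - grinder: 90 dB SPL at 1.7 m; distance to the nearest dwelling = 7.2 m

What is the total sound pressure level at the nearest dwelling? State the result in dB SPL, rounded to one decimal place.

Propagate each source to the receiver with L = L_ref − 20·log₁₀(r/r_ref), then add intensities.
exhaust stack: 80 − 20·log₁₀(52.7/4.3) = 80 − 21.77 = 58.23 dB SPL.
grinder: 90 − 20·log₁₀(7.2/1.7) = 90 − 12.54 = 77.46 dB SPL.
Σ 10^(L/10) = 5.641e+07 → L_total = 10·log₁₀(5.641e+07) = 77.51 dB SPL.

77.5 dB SPL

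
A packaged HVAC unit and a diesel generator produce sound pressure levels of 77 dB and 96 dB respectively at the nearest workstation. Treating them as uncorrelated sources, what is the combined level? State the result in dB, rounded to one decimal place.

96.1 dB

Incoherent sources combine by intensity addition: L_total = 10·log₁₀(Σ 10^(L_i/10)).
Σ 10^(L/10) = 10^(77/10) + 10^(96/10) = 4.031e+09.
L_total = 10·log₁₀(4.031e+09) = 96.05 dB.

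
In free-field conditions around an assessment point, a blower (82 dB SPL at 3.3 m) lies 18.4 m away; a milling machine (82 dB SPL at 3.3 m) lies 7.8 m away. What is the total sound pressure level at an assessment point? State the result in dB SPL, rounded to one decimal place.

Propagate each source to the receiver with L = L_ref − 20·log₁₀(r/r_ref), then add intensities.
blower: 82 − 20·log₁₀(18.4/3.3) = 82 − 14.93 = 67.07 dB SPL.
milling machine: 82 − 20·log₁₀(7.8/3.3) = 82 − 7.47 = 74.53 dB SPL.
Σ 10^(L/10) = 3.347e+07 → L_total = 10·log₁₀(3.347e+07) = 75.25 dB SPL.

75.2 dB SPL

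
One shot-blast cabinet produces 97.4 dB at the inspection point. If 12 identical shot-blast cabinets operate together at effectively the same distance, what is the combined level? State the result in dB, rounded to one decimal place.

L_total = L₁ + 10·log₁₀ N for N identical incoherent sources.
L_total = 97.4 + 10·log₁₀(12) = 97.4 + 10.792 = 108.19 dB.

108.2 dB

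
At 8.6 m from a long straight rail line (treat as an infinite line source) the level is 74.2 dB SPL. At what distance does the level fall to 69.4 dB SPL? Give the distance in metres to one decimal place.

26.0 m

Line-source spreading drops the level by 10·log₁₀(r₂/r₁); inverting, r₂/r₁ = 10^(ΔL/10).
r₂ = 8.6·10^((74.2−69.4)/10) = 8.6·10^(4.8/10) = 25.97 m.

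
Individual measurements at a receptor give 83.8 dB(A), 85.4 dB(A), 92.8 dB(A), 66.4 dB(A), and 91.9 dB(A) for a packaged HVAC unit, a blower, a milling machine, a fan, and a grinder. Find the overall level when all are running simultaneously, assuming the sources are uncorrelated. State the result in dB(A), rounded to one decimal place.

96.1 dB(A)

For uncorrelated sources the intensities add, so convert each level to linear form, sum, and take 10·log₁₀ of the total.
Σ 10^(L/10) = 10^(83.8/10) + 10^(85.4/10) + 10^(92.8/10) + 10^(66.4/10) + 10^(91.9/10) = 4.045e+09.
L_total = 10·log₁₀(4.045e+09) = 96.07 dB(A).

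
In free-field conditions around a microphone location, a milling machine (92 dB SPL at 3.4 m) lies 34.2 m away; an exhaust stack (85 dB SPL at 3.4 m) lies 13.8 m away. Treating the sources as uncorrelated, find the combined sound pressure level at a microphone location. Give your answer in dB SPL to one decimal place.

Propagate each source to the receiver with L = L_ref − 20·log₁₀(r/r_ref), then add intensities.
milling machine: 92 − 20·log₁₀(34.2/3.4) = 92 − 20.05 = 71.95 dB SPL.
exhaust stack: 85 − 20·log₁₀(13.8/3.4) = 85 − 12.17 = 72.83 dB SPL.
Σ 10^(L/10) = 3.486e+07 → L_total = 10·log₁₀(3.486e+07) = 75.42 dB SPL.

75.4 dB SPL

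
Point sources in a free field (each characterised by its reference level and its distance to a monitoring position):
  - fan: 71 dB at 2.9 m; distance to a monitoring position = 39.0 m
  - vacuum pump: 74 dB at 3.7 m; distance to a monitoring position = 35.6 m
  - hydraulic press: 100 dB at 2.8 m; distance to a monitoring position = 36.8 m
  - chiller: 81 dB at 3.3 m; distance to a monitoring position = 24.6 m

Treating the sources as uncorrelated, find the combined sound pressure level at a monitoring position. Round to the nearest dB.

78 dB

Apply inverse-square spreading to bring every level to the receiver, then sum 10^(L/10).
fan: 71 − 20·log₁₀(39.0/2.9) = 71 − 22.57 = 48.43 dB.
vacuum pump: 74 − 20·log₁₀(35.6/3.7) = 74 − 19.66 = 54.34 dB.
hydraulic press: 100 − 20·log₁₀(36.8/2.8) = 100 − 22.37 = 77.63 dB.
chiller: 81 − 20·log₁₀(24.6/3.3) = 81 − 17.45 = 63.55 dB.
Σ 10^(L/10) = 6.050e+07 → L_total = 10·log₁₀(6.050e+07) = 77.82 dB.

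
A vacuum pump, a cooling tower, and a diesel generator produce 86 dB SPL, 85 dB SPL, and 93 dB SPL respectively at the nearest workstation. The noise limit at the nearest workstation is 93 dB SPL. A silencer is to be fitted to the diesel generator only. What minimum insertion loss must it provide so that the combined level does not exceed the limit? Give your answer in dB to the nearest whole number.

Fixed contribution from the other sources: Σ 10^(L/10) = 10^(86/10) + 10^(85/10) = 7.143e+08 (88.54 dB SPL).
The limit corresponds to 10^(93/10) = 1.995e+09; subtracting the fixed part leaves 1.281e+09 for the diesel generator, i.e. 91.08 dB SPL.
Required insertion loss = 93 − 91.08 = 1.92 dB.

2 dB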